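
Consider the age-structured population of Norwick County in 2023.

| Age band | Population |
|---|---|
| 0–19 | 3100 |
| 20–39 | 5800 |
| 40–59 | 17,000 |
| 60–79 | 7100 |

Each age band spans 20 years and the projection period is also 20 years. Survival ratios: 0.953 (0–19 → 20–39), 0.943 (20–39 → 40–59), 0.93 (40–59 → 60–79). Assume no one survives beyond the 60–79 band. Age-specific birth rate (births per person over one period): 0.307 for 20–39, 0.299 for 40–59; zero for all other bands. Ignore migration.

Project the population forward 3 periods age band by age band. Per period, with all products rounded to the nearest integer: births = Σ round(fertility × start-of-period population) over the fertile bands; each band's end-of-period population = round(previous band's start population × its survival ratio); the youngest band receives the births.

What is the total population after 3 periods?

Period 1.
Births: 5800 × 0.307 = 1781  |  17000 × 0.299 = 5083 → total 6864
20–39: 3100 × 0.953 = 2954
40–59: 5800 × 0.943 = 5469
60–79: 17000 × 0.93 = 15810
Giving 6864 / 2954 / 5469 / 15810.
Period 2.
Births: 2954 × 0.307 = 907  |  5469 × 0.299 = 1635 → total 2542
20–39: 6864 × 0.953 = 6541
40–59: 2954 × 0.943 = 2786
60–79: 5469 × 0.93 = 5086
Giving 2542 / 6541 / 2786 / 5086.
Period 3.
Births: 6541 × 0.307 = 2008  |  2786 × 0.299 = 833 → total 2841
20–39: 2542 × 0.953 = 2423
40–59: 6541 × 0.943 = 6168
60–79: 2786 × 0.93 = 2591
Giving 2841 / 2423 / 6168 / 2591.
Total after period 3: 2841 + 2423 + 6168 + 2591 = 14023

14023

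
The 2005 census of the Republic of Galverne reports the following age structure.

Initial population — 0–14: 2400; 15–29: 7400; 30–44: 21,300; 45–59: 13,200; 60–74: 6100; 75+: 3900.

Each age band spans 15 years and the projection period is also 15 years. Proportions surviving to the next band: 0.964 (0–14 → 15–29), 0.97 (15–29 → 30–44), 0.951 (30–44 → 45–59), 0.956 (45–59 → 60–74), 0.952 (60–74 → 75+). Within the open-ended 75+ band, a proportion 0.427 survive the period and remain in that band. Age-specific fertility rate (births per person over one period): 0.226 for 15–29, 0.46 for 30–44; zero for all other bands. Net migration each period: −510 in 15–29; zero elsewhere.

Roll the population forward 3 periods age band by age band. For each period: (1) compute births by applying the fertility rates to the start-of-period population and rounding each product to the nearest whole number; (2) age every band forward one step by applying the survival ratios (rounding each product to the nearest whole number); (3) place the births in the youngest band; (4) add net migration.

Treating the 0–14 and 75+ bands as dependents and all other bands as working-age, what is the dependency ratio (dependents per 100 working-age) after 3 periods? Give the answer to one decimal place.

130.9

Call the groups 1 to 6, youngest first.
[period 1]
Births: 7400 × 0.226 = 1672  |  21300 × 0.46 = 9798 → total 11470
Group 2: 2400 × 0.964 = 2314
Group 3: 7400 × 0.97 = 7178
Group 4: 21300 × 0.951 = 20256
Group 5: 13200 × 0.956 = 12619
Group 6: 6100 × 0.952 + 3900 × 0.427 = 5807 + 1665 = 7472
Net migration: Group 2 − 510 → 1804
Population now: 0–14=11470, 15–29=1804, 30–44=7178, 45–59=20256, 60–74=12619, 75+=7472
[period 2]
Births: 1804 × 0.226 = 408  |  7178 × 0.46 = 3302 → total 3710
Group 2: 11470 × 0.964 = 11057
Group 3: 1804 × 0.97 = 1750
Group 4: 7178 × 0.951 = 6826
Group 5: 20256 × 0.956 = 19365
Group 6: 12619 × 0.952 + 7472 × 0.427 = 12013 + 3191 = 15204
Net migration: Group 2 − 510 → 10547
Population now: 0–14=3710, 15–29=10547, 30–44=1750, 45–59=6826, 60–74=19365, 75+=15204
[period 3]
Births: 10547 × 0.226 = 2384  |  1750 × 0.46 = 805 → total 3189
Group 2: 3710 × 0.964 = 3576
Group 3: 10547 × 0.97 = 10231
Group 4: 1750 × 0.951 = 1664
Group 5: 6826 × 0.956 = 6526
Group 6: 19365 × 0.952 + 15204 × 0.427 = 18435 + 6492 = 24927
Net migration: Group 2 − 510 → 3066
Population now: 0–14=3189, 15–29=3066, 30–44=10231, 45–59=1664, 60–74=6526, 75+=24927
Dependents (band 0–14 + band 75+) = 3189 + 24927 = 28116; working-age = 21487; ratio = 28116/21487 × 100 = 130.9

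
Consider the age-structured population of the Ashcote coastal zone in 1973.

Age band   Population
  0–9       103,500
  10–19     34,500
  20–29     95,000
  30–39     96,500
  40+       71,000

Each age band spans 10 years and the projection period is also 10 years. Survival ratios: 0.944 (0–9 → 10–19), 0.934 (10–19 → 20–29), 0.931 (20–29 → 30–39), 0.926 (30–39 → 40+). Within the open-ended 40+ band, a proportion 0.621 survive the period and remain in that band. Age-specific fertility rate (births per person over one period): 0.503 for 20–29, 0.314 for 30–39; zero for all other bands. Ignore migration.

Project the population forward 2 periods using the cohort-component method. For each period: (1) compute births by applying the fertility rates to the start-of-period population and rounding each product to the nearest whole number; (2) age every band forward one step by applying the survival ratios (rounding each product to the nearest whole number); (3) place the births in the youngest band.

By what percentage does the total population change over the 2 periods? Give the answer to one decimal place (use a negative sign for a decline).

Period 1.
Births: 95000 × 0.503 = 47785, 96500 × 0.314 = 30301 — total 78086
10–19: 103500 × 0.944 = 97704
20–29: 34500 × 0.934 = 32223
30–39: 95000 × 0.931 = 88445
40+: 96500 × 0.926 + 71000 × 0.621 = 89359 + 44091 = 133450
End of period: [78086, 97704, 32223, 88445, 133450]
Period 2.
Births: 32223 × 0.503 = 16208, 88445 × 0.314 = 27772 — total 43980
10–19: 78086 × 0.944 = 73713
20–29: 97704 × 0.934 = 91256
30–39: 32223 × 0.931 = 30000
40+: 88445 × 0.926 + 133450 × 0.621 = 81900 + 82872 = 164772
End of period: [43980, 73713, 91256, 30000, 164772]
Total: 400500 → 403721; change = 3221; percentage change = 0.8%

0.8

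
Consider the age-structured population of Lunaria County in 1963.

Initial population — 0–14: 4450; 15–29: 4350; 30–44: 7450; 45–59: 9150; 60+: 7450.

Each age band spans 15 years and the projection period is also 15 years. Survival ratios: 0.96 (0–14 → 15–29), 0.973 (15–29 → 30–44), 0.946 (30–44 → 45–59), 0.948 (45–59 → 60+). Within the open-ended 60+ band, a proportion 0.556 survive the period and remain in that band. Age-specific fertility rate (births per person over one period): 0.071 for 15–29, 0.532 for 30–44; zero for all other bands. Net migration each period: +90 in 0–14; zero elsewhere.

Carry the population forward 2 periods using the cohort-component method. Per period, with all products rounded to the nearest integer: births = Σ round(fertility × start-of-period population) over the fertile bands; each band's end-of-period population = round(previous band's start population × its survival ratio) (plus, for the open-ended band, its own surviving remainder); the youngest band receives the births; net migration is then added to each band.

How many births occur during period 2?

(Groups numbered youngest = 1 to oldest = 5.)
[period 1]
Births: 4350 × 0.071 = 309  |  7450 × 0.532 = 3963 → total 4272
Group 2: 4450 × 0.96 = 4272
Group 3: 4350 × 0.973 = 4233
Group 4: 7450 × 0.946 = 7048
Group 5: 9150 × 0.948 + 7450 × 0.556 = 8674 + 4142 = 12816
Net migration: Group 1 + 90 → 4362
Giving 4362 / 4272 / 4233 / 7048 / 12816.
[period 2]
Births: 4272 × 0.071 = 303  |  4233 × 0.532 = 2252 → total 2555
Group 2: 4362 × 0.96 = 4188
Group 3: 4272 × 0.973 = 4157
Group 4: 4233 × 0.946 = 4004
Group 5: 7048 × 0.948 + 12816 × 0.556 = 6682 + 7126 = 13808
Net migration: Group 1 + 90 → 2645
Giving 2645 / 4188 / 4157 / 4004 / 13808.

2555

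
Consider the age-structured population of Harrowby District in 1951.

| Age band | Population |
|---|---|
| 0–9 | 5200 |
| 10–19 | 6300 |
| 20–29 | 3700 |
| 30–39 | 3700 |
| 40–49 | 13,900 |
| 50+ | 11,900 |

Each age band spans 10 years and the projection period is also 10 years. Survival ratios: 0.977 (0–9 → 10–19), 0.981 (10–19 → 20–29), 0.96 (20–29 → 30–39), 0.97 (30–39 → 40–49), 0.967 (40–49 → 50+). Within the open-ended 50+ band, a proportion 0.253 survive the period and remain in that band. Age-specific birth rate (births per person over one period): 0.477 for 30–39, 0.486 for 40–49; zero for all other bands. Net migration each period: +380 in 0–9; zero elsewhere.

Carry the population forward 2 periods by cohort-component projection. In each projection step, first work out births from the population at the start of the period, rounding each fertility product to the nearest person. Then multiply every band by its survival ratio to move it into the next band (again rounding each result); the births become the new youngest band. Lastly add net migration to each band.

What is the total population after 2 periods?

Period 1.
Births: 3700 × 0.477 = 1765  |  13900 × 0.486 = 6755 → 8520
10–19: 5200 × 0.977 = 5080
20–29: 6300 × 0.981 = 6180
30–39: 3700 × 0.96 = 3552
40–49: 3700 × 0.97 = 3589
50+: 13900 × 0.967 + 11900 × 0.253 = 13441 + 3011 = 16452
Net migration: 0–9 + 380 → 8900
End of period: [8900, 5080, 6180, 3552, 3589, 16452]
Period 2.
Births: 3552 × 0.477 = 1694  |  3589 × 0.486 = 1744 → 3438
10–19: 8900 × 0.977 = 8695
20–29: 5080 × 0.981 = 4983
30–39: 6180 × 0.96 = 5933
40–49: 3552 × 0.97 = 3445
50+: 3589 × 0.967 + 16452 × 0.253 = 3471 + 4162 = 7633
Net migration: 0–9 + 380 → 3818
End of period: [3818, 8695, 4983, 5933, 3445, 7633]
Total after period 2: 3818 + 8695 + 4983 + 5933 + 3445 + 7633 = 34507

34507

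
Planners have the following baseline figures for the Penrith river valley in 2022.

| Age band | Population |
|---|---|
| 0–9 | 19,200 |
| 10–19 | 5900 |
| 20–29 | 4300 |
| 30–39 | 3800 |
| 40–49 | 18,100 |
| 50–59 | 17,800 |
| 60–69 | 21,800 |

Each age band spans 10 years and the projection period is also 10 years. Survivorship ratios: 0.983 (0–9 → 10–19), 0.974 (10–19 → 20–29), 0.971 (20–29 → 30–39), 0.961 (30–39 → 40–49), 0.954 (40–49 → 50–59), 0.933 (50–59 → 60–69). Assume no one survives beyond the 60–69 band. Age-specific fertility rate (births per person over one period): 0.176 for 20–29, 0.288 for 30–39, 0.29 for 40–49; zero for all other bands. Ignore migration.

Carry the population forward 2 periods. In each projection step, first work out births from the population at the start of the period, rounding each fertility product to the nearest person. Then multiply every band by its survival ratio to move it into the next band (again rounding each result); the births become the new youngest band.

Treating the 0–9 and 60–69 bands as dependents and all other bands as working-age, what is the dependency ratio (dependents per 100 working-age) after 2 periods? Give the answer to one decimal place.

Period 1.
Births: 4300 × 0.176 = 757 ; 3800 × 0.288 = 1094 ; 18100 × 0.29 = 5249 ⇒ total 7100
10–19: 19200 × 0.983 = 18874
20–29: 5900 × 0.974 = 5747
30–39: 4300 × 0.971 = 4175
40–49: 3800 × 0.961 = 3652
50–59: 18100 × 0.954 = 17267
60–69: 17800 × 0.933 = 16607
→ [7100, 18874, 5747, 4175, 3652, 17267, 16607]
Period 2.
Births: 5747 × 0.176 = 1011 ; 4175 × 0.288 = 1202 ; 3652 × 0.29 = 1059 ⇒ total 3272
10–19: 7100 × 0.983 = 6979
20–29: 18874 × 0.974 = 18383
30–39: 5747 × 0.971 = 5580
40–49: 4175 × 0.961 = 4012
50–59: 3652 × 0.954 = 3484
60–69: 17267 × 0.933 = 16110
→ [3272, 6979, 18383, 5580, 4012, 3484, 16110]
Dependents (band 0–9 + band 60–69) = 3272 + 16110 = 19382; working-age = 38438; ratio = 19382/38438 × 100 = 50.4

50.4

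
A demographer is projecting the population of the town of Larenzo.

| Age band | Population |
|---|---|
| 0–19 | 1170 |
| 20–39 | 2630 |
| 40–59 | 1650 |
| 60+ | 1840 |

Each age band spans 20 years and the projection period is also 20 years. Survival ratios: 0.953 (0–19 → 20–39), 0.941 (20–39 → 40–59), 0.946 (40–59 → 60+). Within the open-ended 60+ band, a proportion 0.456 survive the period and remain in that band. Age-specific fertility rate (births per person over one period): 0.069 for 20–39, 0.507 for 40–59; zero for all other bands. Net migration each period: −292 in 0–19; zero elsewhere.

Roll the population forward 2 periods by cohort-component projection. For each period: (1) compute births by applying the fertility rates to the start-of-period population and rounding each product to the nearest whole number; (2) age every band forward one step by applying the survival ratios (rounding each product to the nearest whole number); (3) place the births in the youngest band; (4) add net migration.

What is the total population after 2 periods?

Call the groups 1 to 4, youngest first.
[period 1]
Births: 2630 * 0.069 = 181 ; 1650 * 0.507 = 837 ⇒ total 1018
Group 2: 1170 * 0.953 = 1115
Group 3: 2630 * 0.941 = 2475
Group 4: 1650 * 0.946 + 1840 * 0.456 = 1561 + 839 = 2400
Net migration: Group 1 − 292 → 726
→ [726, 1115, 2475, 2400]
[period 2]
Births: 1115 * 0.069 = 77 ; 2475 * 0.507 = 1255 ⇒ total 1332
Group 2: 726 * 0.953 = 692
Group 3: 1115 * 0.941 = 1049
Group 4: 2475 * 0.946 + 2400 * 0.456 = 2341 + 1094 = 3435
Net migration: Group 1 − 292 → 1040
→ [1040, 692, 1049, 3435]
Total after period 2: 1040 + 692 + 1049 + 3435 = 6216

6216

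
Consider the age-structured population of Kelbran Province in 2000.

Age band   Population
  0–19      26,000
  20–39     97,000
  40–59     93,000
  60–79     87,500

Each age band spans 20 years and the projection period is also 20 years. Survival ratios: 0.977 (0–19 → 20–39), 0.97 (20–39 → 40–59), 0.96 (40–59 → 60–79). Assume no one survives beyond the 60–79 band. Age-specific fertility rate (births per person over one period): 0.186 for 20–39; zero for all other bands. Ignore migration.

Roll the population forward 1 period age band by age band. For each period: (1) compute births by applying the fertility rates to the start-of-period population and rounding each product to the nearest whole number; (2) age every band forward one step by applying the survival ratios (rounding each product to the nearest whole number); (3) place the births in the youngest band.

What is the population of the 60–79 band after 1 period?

Let group 1 be 0–19 through group 4 = 60–79.
After projecting period 1:
Births: 97000 * 0.186 = 18042
Group 2: 26000 * 0.977 = 25402
Group 3: 97000 * 0.97 = 94090
Group 4: 93000 * 0.96 = 89280
End of period: [18042, 25402, 94090, 89280]

89280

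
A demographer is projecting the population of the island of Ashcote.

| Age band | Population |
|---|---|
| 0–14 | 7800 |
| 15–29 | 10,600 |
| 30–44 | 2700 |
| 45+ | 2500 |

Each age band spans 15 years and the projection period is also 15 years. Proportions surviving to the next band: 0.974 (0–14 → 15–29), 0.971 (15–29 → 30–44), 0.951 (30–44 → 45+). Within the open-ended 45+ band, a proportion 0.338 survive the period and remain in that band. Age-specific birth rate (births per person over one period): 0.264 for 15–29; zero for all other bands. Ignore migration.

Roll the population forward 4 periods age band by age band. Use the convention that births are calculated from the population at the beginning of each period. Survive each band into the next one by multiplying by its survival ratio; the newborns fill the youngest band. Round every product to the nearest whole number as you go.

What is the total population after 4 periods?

Call the groups 1 to 4, youngest first.
Period 1.
Births: 10600 * 0.264 = 2798
Group 2: 7800 * 0.974 = 7597
Group 3: 10600 * 0.971 = 10293
Group 4: 2700 * 0.951 + 2500 * 0.338 = 2568 + 845 = 3413
Giving 2798 / 7597 / 10293 / 3413.
Period 2.
Births: 7597 * 0.264 = 2006
Group 2: 2798 * 0.974 = 2725
Group 3: 7597 * 0.971 = 7377
Group 4: 10293 * 0.951 + 3413 * 0.338 = 9789 + 1154 = 10943
Giving 2006 / 2725 / 7377 / 10943.
Period 3.
Births: 2725 * 0.264 = 719
Group 2: 2006 * 0.974 = 1954
Group 3: 2725 * 0.971 = 2646
Group 4: 7377 * 0.951 + 10943 * 0.338 = 7016 + 3699 = 10715
Giving 719 / 1954 / 2646 / 10715.
Period 4.
Births: 1954 * 0.264 = 516
Group 2: 719 * 0.974 = 700
Group 3: 1954 * 0.971 = 1897
Group 4: 2646 * 0.951 + 10715 * 0.338 = 2516 + 3622 = 6138
Giving 516 / 700 / 1897 / 6138.
Total after period 4: 516 + 700 + 1897 + 6138 = 9251

9251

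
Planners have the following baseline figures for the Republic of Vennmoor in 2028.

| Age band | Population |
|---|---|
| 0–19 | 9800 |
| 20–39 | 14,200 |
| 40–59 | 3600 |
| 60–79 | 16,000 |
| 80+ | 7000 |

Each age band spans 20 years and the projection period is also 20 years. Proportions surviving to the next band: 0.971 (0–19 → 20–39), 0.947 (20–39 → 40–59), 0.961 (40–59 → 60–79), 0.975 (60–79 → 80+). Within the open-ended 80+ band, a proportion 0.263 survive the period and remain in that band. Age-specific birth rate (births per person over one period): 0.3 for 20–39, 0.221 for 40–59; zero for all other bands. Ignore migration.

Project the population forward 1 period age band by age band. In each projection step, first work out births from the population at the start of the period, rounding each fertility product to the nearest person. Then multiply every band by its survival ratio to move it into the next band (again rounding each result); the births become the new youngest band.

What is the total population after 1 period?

[period 1]
Births: 14200 × 0.3 = 4260 ; 3600 × 0.221 = 796 → 5056
20–39: 9800 × 0.971 = 9516
40–59: 14200 × 0.947 = 13447
60–79: 3600 × 0.961 = 3460
80+: 16000 × 0.975 + 7000 × 0.263 = 15600 + 1841 = 17441
Population now: 0–19=5056, 20–39=9516, 40–59=13447, 60–79=3460, 80+=17441
Total after period 1: 5056 + 9516 + 13447 + 3460 + 17441 = 48920

48920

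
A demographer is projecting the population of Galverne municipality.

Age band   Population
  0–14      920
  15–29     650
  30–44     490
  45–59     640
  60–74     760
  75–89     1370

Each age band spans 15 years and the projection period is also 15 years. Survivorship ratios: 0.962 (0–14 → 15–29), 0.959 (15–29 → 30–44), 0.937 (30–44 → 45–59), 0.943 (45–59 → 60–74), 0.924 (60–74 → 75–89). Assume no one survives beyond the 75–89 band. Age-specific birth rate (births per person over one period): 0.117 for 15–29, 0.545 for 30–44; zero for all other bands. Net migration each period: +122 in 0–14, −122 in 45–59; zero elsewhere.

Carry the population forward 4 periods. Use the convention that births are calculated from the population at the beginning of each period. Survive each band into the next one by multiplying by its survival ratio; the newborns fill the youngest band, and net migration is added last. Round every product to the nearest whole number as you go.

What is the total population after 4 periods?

Period 1.
Births: 650 × 0.117 = 76, 490 × 0.545 = 267 ⇒ total 343
15–29: 920 × 0.962 = 885
30–44: 650 × 0.959 = 623
45–59: 490 × 0.937 = 459
60–74: 640 × 0.943 = 604
75–89: 760 × 0.924 = 702
Net migration: 0–14 + 122 → 465; 45–59 − 122 → 337
End of period: [465, 885, 623, 337, 604, 702]
Period 2.
Births: 885 × 0.117 = 104, 623 × 0.545 = 340 ⇒ total 444
15–29: 465 × 0.962 = 447
30–44: 885 × 0.959 = 849
45–59: 623 × 0.937 = 584
60–74: 337 × 0.943 = 318
75–89: 604 × 0.924 = 558
Net migration: 0–14 + 122 → 566; 45–59 − 122 → 462
End of period: [566, 447, 849, 462, 318, 558]
Period 3.
Births: 447 × 0.117 = 52, 849 × 0.545 = 463 ⇒ total 515
15–29: 566 × 0.962 = 544
30–44: 447 × 0.959 = 429
45–59: 849 × 0.937 = 796
60–74: 462 × 0.943 = 436
75–89: 318 × 0.924 = 294
Net migration: 0–14 + 122 → 637; 45–59 − 122 → 674
End of period: [637, 544, 429, 674, 436, 294]
Period 4.
Births: 544 × 0.117 = 64, 429 × 0.545 = 234 ⇒ total 298
15–29: 637 × 0.962 = 613
30–44: 544 × 0.959 = 522
45–59: 429 × 0.937 = 402
60–74: 674 × 0.943 = 636
75–89: 436 × 0.924 = 403
Net migration: 0–14 + 122 → 420; 45–59 − 122 → 280
End of period: [420, 613, 522, 280, 636, 403]
Total after period 4: 420 + 613 + 522 + 280 + 636 + 403 = 2874

2874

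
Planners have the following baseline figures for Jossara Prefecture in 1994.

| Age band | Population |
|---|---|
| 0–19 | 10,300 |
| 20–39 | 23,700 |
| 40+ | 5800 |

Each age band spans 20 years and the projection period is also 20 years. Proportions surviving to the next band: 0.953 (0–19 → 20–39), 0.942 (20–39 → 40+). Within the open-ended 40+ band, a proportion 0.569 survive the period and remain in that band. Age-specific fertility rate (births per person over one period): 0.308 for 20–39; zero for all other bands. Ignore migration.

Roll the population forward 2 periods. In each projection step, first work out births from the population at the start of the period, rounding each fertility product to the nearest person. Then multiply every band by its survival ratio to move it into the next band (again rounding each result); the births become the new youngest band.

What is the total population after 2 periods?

33808

Let band 1 be 0–19 through band 3 = 40+.
[period 1]
Births: 23700 × 0.308 = 7300
Band 2: 10300 × 0.953 = 9816
Band 3: 23700 × 0.942 + 5800 × 0.569 = 22325 + 3300 = 25625
→ [7300, 9816, 25625]
[period 2]
Births: 9816 × 0.308 = 3023
Band 2: 7300 × 0.953 = 6957
Band 3: 9816 × 0.942 + 25625 × 0.569 = 9247 + 14581 = 23828
→ [3023, 6957, 23828]
Total after period 2: 3023 + 6957 + 23828 = 33808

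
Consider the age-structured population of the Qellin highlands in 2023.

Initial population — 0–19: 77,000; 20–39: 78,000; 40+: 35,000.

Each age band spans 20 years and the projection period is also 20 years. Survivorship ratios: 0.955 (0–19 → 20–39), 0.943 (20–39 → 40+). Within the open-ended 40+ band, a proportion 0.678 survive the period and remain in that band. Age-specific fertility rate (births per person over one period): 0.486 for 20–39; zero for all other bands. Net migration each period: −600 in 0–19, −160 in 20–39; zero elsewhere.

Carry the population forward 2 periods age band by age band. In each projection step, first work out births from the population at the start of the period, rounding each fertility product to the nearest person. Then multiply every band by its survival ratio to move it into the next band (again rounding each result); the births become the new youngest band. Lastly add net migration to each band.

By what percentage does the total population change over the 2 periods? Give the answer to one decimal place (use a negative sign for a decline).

Call the bands 1 to 3, youngest first.
[period 1]
Births: 78000 * 0.486 = 37908
Band 2: 77000 * 0.955 = 73535
Band 3: 78000 * 0.943 + 35000 * 0.678 = 73554 + 23730 = 97284
Net migration: Band 1 − 600 → 37308; Band 2 − 160 → 73375
Population now: 0–19=37308, 20–39=73375, 40+=97284
[period 2]
Births: 73375 * 0.486 = 35660
Band 2: 37308 * 0.955 = 35629
Band 3: 73375 * 0.943 + 97284 * 0.678 = 69193 + 65959 = 135152
Net migration: Band 1 − 600 → 35060; Band 2 − 160 → 35469
Population now: 0–19=35060, 20–39=35469, 40+=135152
Total: 190000 → 205681; change = 15681; percentage change = 8.3%

8.3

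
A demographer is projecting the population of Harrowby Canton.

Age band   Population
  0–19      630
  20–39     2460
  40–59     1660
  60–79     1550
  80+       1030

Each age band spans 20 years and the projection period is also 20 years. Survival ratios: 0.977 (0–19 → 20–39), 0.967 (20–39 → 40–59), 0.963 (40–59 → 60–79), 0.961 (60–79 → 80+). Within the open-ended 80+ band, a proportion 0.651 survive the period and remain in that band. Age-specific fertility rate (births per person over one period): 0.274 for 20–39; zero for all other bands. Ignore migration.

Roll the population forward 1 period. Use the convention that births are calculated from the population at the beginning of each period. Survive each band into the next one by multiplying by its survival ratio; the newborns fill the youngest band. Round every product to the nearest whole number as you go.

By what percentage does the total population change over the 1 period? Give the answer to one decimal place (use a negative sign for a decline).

Call the bands 1 to 5, youngest first.
Period 1:
Births: 2460 × 0.274 = 674
Band 2: 630 × 0.977 = 616
Band 3: 2460 × 0.967 = 2379
Band 4: 1660 × 0.963 = 1599
Band 5: 1550 × 0.961 + 1030 × 0.651 = 1490 + 671 = 2161
Population now: 0–19=674, 20–39=616, 40–59=2379, 60–79=1599, 80+=2161
Total: 7330 → 7429; change = 99; percentage change = 1.4%

1.4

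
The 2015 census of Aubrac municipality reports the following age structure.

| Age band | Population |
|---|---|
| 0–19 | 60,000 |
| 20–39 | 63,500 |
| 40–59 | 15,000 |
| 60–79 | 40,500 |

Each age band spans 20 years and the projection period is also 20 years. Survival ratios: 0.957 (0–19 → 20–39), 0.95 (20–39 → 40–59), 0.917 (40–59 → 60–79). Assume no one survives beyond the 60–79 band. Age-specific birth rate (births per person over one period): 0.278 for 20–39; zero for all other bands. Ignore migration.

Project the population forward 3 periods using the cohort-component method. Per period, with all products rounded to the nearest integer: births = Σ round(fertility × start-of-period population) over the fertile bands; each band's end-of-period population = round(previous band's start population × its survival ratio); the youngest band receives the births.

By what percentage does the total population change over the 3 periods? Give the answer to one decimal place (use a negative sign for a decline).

Call the groups 1 to 4, youngest first.
— Period 1 —
Births: 63500 * 0.278 = 17653
Group 2: 60000 * 0.957 = 57420
Group 3: 63500 * 0.95 = 60325
Group 4: 15000 * 0.917 = 13755
Giving 17653 / 57420 / 60325 / 13755.
— Period 2 —
Births: 57420 * 0.278 = 15963
Group 2: 17653 * 0.957 = 16894
Group 3: 57420 * 0.95 = 54549
Group 4: 60325 * 0.917 = 55318
Giving 15963 / 16894 / 54549 / 55318.
— Period 3 —
Births: 16894 * 0.278 = 4697
Group 2: 15963 * 0.957 = 15277
Group 3: 16894 * 0.95 = 16049
Group 4: 54549 * 0.917 = 50021
Giving 4697 / 15277 / 16049 / 50021.
Total: 179000 → 86044; change = -92956; percentage change = -51.9%

-51.9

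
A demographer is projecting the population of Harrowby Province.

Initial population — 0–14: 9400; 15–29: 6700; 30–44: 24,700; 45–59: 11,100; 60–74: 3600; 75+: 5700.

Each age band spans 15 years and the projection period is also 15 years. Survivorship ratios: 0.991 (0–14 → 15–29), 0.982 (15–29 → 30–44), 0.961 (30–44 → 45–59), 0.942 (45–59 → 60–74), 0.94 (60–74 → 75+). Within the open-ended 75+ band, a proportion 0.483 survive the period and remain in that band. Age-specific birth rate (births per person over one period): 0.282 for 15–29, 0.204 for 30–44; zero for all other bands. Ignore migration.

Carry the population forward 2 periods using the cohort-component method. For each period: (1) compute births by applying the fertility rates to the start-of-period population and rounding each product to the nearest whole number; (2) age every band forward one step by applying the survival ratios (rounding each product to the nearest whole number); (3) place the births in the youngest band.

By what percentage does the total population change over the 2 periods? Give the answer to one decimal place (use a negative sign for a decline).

Let group 1 be 0–14 through group 6 = 75+.
After projecting period 1:
Births: 6700 × 0.282 = 1889, 24700 × 0.204 = 5039 — total 6928
Group 2: 9400 × 0.991 = 9315
Group 3: 6700 × 0.982 = 6579
Group 4: 24700 × 0.961 = 23737
Group 5: 11100 × 0.942 = 10456
Group 6: 3600 × 0.94 + 5700 × 0.483 = 3384 + 2753 = 6137
Population now: 0–14=6928, 15–29=9315, 30–44=6579, 45–59=23737, 60–74=10456, 75+=6137
After projecting period 2:
Births: 9315 × 0.282 = 2627, 6579 × 0.204 = 1342 — total 3969
Group 2: 6928 × 0.991 = 6866
Group 3: 9315 × 0.982 = 9147
Group 4: 6579 × 0.961 = 6322
Group 5: 23737 × 0.942 = 22360
Group 6: 10456 × 0.94 + 6137 × 0.483 = 9829 + 2964 = 12793
Population now: 0–14=3969, 15–29=6866, 30–44=9147, 45–59=6322, 60–74=22360, 75+=12793
Total: 61200 → 61457; change = 257; percentage change = 0.4%

0.4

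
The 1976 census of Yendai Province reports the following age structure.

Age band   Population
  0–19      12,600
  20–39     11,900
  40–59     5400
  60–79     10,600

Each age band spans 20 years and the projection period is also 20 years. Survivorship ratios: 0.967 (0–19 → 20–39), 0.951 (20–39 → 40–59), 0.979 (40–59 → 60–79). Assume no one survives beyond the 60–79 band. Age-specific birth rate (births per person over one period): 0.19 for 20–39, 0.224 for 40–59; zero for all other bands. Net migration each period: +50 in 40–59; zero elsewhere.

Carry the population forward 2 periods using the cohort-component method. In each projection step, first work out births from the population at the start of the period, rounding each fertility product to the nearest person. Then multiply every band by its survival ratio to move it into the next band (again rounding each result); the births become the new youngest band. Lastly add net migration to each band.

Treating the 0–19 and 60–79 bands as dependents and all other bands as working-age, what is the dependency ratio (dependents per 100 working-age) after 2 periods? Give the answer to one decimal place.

106.6

(Groups numbered youngest = 1 to oldest = 4.)
Period 1:
Births: 11900 × 0.19 = 2261 ; 5400 × 0.224 = 1210 ⇒ total 3471
Group 2: 12600 × 0.967 = 12184
Group 3: 11900 × 0.951 = 11317
Group 4: 5400 × 0.979 = 5287
Net migration: Group 3 + 50 → 11367
Giving 3471 / 12184 / 11367 / 5287.
Period 2:
Births: 12184 × 0.19 = 2315 ; 11367 × 0.224 = 2546 ⇒ total 4861
Group 2: 3471 × 0.967 = 3356
Group 3: 12184 × 0.951 = 11587
Group 4: 11367 × 0.979 = 11128
Net migration: Group 3 + 50 → 11637
Giving 4861 / 3356 / 11637 / 11128.
Dependents (band 0–19 + band 60–79) = 4861 + 11128 = 15989; working-age = 14993; ratio = 15989/14993 × 100 = 106.6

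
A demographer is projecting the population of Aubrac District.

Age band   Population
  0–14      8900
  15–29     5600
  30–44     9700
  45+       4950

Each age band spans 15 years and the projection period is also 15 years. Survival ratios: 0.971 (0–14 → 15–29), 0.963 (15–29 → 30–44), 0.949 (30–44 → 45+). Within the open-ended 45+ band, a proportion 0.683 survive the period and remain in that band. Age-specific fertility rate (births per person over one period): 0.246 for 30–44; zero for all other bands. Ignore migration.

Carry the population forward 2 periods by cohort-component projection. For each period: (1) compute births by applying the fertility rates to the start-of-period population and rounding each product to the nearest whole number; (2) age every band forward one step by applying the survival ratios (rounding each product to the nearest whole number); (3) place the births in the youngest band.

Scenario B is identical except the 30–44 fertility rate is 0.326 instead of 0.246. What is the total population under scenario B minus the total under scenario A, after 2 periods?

1184

(Groups numbered youngest = 1 to oldest = 4.)
[period 1]
Births: 9700 × 0.246 = 2386
Group 2: 8900 × 0.971 = 8642
Group 3: 5600 × 0.963 = 5393
Group 4: 9700 × 0.949 + 4950 × 0.683 = 9205 + 3381 = 12586
→ [2386, 8642, 5393, 12586]
[period 2]
Births: 5393 × 0.246 = 1327
Group 2: 2386 × 0.971 = 2317
Group 3: 8642 × 0.963 = 8322
Group 4: 5393 × 0.949 + 12586 × 0.683 = 5118 + 8596 = 13714
→ [1327, 2317, 8322, 13714]
Scenario A total after 2 periods: 25680
Scenario B projection —
[period 1]
Births: 9700 × 0.326 = 3162
Group 2: 8900 × 0.971 = 8642
Group 3: 5600 × 0.963 = 5393
Group 4: 9700 × 0.949 + 4950 × 0.683 = 9205 + 3381 = 12586
→ [3162, 8642, 5393, 12586]
[period 2]
Births: 5393 × 0.326 = 1758
Group 2: 3162 × 0.971 = 3070
Group 3: 8642 × 0.963 = 8322
Group 4: 5393 × 0.949 + 12586 × 0.683 = 5118 + 8596 = 13714
→ [1758, 3070, 8322, 13714]
Scenario B total after 2 periods: 26864
Difference B − A = 26864 − 25680 = 1184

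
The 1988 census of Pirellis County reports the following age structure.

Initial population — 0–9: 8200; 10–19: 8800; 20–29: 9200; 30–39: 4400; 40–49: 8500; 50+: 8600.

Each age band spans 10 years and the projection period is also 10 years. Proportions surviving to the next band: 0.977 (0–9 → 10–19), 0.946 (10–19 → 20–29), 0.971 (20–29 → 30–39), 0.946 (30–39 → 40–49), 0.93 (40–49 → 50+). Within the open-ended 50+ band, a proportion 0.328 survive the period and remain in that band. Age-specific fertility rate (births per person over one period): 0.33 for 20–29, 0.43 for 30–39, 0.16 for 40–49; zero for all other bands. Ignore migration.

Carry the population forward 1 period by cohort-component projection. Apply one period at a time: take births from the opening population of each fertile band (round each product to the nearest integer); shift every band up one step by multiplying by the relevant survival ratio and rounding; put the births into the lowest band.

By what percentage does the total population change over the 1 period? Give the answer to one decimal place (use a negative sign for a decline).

Let group 1 be 0–9 through group 6 = 50+.
After projecting period 1:
Births: 9200 × 0.33 = 3036  |  4400 × 0.43 = 1892  |  8500 × 0.16 = 1360 → 6288
Group 2: 8200 × 0.977 = 8011
Group 3: 8800 × 0.946 = 8325
Group 4: 9200 × 0.971 = 8933
Group 5: 4400 × 0.946 = 4162
Group 6: 8500 × 0.93 + 8600 × 0.328 = 7905 + 2821 = 10726
Giving 6288 / 8011 / 8325 / 8933 / 4162 / 10726.
Total: 47700 → 46445; change = -1255; percentage change = -2.6%

-2.6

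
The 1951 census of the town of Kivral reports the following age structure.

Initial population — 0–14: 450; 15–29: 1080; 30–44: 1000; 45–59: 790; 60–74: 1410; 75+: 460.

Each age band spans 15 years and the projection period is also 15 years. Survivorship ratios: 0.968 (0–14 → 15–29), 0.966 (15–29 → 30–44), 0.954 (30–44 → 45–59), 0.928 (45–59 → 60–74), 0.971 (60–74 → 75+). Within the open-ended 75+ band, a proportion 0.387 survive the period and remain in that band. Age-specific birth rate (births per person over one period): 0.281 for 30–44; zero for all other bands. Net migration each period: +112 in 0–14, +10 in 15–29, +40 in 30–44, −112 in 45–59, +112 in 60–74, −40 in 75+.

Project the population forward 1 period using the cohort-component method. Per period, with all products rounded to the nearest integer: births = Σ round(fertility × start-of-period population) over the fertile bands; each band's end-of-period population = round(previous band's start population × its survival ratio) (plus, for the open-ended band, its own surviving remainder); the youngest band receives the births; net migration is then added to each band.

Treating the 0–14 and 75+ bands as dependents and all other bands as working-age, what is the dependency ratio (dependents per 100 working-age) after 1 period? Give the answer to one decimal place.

59.1

Period 1:
Births: 1000 * 0.281 = 281
15–29: 450 * 0.968 = 436
30–44: 1080 * 0.966 = 1043
45–59: 1000 * 0.954 = 954
60–74: 790 * 0.928 = 733
75+: 1410 * 0.971 + 460 * 0.387 = 1369 + 178 = 1547
Net migration: 0–14 + 112 → 393; 15–29 + 10 → 446; 30–44 + 40 → 1083; 45–59 − 112 → 842; 60–74 + 112 → 845; 75+ − 40 → 1507
End of period: [393, 446, 1083, 842, 845, 1507]
Dependents (band 0–14 + band 75+) = 393 + 1507 = 1900; working-age = 3216; ratio = 1900/3216 × 100 = 59.1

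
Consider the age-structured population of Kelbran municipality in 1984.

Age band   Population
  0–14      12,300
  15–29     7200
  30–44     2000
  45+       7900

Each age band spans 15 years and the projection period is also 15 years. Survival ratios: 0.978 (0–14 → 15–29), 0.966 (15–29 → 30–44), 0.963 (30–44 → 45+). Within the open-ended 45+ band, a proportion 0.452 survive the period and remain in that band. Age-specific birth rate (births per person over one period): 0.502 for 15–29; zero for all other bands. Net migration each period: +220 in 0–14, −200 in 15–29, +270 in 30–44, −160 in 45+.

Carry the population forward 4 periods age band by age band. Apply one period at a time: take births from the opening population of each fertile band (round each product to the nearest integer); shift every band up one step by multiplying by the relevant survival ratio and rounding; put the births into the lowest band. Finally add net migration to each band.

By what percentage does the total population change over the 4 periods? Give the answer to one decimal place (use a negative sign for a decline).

— Period 1 —
Births: 7200 × 0.502 = 3614
15–29: 12300 × 0.978 = 12029
30–44: 7200 × 0.966 = 6955
45+: 2000 × 0.963 + 7900 × 0.452 = 1926 + 3571 = 5497
Net migration: 0–14 + 220 → 3834; 15–29 − 200 → 11829; 30–44 + 270 → 7225; 45+ − 160 → 5337
Population now: 0–14=3834, 15–29=11829, 30–44=7225, 45+=5337
— Period 2 —
Births: 11829 × 0.502 = 5938
15–29: 3834 × 0.978 = 3750
30–44: 11829 × 0.966 = 11427
45+: 7225 × 0.963 + 5337 × 0.452 = 6958 + 2412 = 9370
Net migration: 0–14 + 220 → 6158; 15–29 − 200 → 3550; 30–44 + 270 → 11697; 45+ − 160 → 9210
Population now: 0–14=6158, 15–29=3550, 30–44=11697, 45+=9210
— Period 3 —
Births: 3550 × 0.502 = 1782
15–29: 6158 × 0.978 = 6023
30–44: 3550 × 0.966 = 3429
45+: 11697 × 0.963 + 9210 × 0.452 = 11264 + 4163 = 15427
Net migration: 0–14 + 220 → 2002; 15–29 − 200 → 5823; 30–44 + 270 → 3699; 45+ − 160 → 15267
Population now: 0–14=2002, 15–29=5823, 30–44=3699, 45+=15267
— Period 4 —
Births: 5823 × 0.502 = 2923
15–29: 2002 × 0.978 = 1958
30–44: 5823 × 0.966 = 5625
45+: 3699 × 0.963 + 15267 × 0.452 = 3562 + 6901 = 10463
Net migration: 0–14 + 220 → 3143; 15–29 − 200 → 1758; 30–44 + 270 → 5895; 45+ − 160 → 10303
Population now: 0–14=3143, 15–29=1758, 30–44=5895, 45+=10303
Total: 29400 → 21099; change = -8301; percentage change = -28.2%

-28.2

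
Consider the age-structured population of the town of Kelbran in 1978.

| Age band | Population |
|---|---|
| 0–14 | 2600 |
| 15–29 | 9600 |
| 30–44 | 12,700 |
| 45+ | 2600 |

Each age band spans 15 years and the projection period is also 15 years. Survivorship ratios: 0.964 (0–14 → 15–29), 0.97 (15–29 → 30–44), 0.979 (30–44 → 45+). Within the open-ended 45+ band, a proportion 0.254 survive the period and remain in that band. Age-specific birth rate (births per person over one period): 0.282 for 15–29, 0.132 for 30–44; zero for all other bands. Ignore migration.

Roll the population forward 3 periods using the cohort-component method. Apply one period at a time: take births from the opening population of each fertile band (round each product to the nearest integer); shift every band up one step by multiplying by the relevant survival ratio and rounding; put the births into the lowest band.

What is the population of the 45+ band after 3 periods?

5540

Period 1.
Births: 9600 × 0.282 = 2707, 12700 × 0.132 = 1676 → total 4383
15–29: 2600 × 0.964 = 2506
30–44: 9600 × 0.97 = 9312
45+: 12700 × 0.979 + 2600 × 0.254 = 12433 + 660 = 13093
Population now: 0–14=4383, 15–29=2506, 30–44=9312, 45+=13093
Period 2.
Births: 2506 × 0.282 = 707, 9312 × 0.132 = 1229 → total 1936
15–29: 4383 × 0.964 = 4225
30–44: 2506 × 0.97 = 2431
45+: 9312 × 0.979 + 13093 × 0.254 = 9116 + 3326 = 12442
Population now: 0–14=1936, 15–29=4225, 30–44=2431, 45+=12442
Period 3.
Births: 4225 × 0.282 = 1191, 2431 × 0.132 = 321 → total 1512
15–29: 1936 × 0.964 = 1866
30–44: 4225 × 0.97 = 4098
45+: 2431 × 0.979 + 12442 × 0.254 = 2380 + 3160 = 5540
Population now: 0–14=1512, 15–29=1866, 30–44=4098, 45+=5540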